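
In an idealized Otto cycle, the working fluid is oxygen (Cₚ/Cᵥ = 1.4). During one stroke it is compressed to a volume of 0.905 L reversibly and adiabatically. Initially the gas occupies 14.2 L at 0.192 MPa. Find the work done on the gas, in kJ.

P₂ = P₁(V₁/V₂)^γ = 0.192×(14.2/0.905)^(1.4) = 9.061 MPa.
For a reversible adiabat, W_by_gas = (P₁V₁ − P₂V₂)/(γ−1).
W_by = (192000×0.0142 − 9.061×10^6×0.000905) / (0.4) = -13690 J.
W_on_gas = −W_by = 13690 J.

W ≈ 13.7 kJ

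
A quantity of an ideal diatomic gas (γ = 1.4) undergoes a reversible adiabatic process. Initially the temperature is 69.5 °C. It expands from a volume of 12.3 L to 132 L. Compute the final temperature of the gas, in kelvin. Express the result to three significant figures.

Adiabatic: T₁V₁^(γ−1) = T₂V₂^(γ−1) ⇒ T₂ = T₁ (V₁/V₂)^(γ−1).
T₁ = 69.5 °C = 342.6 K.
T₂ = 342.6 × (12.3/132)^(0.4) = 132.6 K.

T₂ ≈ 133 K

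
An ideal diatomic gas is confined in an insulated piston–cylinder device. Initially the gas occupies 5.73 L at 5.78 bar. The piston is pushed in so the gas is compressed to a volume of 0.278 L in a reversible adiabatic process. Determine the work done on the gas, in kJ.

γ = 7/5 for a diatomic ideal gas.
P₂ = P₁(V₁/V₂)^γ = 5.78×(5.73/0.278)^(7/5) = 399.7 bar.
For a reversible adiabat, W_by_gas = (P₁V₁ − P₂V₂)/(γ−1).
W_by = (578000×0.00573 − 3.997×10^7×0.000278) / (2/5) = -19500 J.
W_on_gas = −W_by = 19500 J.

W ≈ 19.5 kJ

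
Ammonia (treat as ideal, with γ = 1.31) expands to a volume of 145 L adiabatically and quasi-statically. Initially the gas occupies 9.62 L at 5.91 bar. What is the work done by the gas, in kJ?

W ≈ 10.4 kJ

P₂ = P₁(V₁/V₂)^γ = 5.91×(9.62/145)^(1.31) = 0.1691 bar.
For a reversible adiabat, W_by_gas = (P₁V₁ − P₂V₂)/(γ−1).
W_by = (591000×0.00962 − 16910×0.145) / (0.31) = 10430 J.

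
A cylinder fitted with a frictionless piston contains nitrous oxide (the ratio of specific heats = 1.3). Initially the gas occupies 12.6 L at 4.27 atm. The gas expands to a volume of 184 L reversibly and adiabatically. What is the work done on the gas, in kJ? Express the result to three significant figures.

P₂ = P₁(V₁/V₂)^γ = 4.27×(12.6/184)^(1.3) = 0.1308 atm.
For a reversible adiabat, W_by_gas = (P₁V₁ − P₂V₂)/(γ−1).
W_by = (432700×0.0126 − 13250×0.184) / (0.3) = 10040 J.
W_on_gas = −W_by = -10040 J.

W ≈ -10.0 kJ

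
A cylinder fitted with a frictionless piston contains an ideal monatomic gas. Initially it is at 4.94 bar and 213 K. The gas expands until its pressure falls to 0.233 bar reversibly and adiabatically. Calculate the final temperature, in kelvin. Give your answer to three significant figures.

T₂ ≈ 62.8 K

Along an adiabat T P^((1−γ)/γ) is constant, so T₂ = T₁ (P₂/P₁)^((γ−1)/γ).
For a monatomic ideal gas γ = 5/3, so (γ−1)/γ = 2/5.
T₂ = 213 × (0.233/4.94)^(2/5) = 62.78 K.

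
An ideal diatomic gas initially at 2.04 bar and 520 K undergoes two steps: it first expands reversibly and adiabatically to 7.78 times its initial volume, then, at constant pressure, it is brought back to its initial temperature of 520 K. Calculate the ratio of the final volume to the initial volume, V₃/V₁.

V₃/V₁ ≈ 17.7

For a diatomic ideal gas γ = 7/5.
Adiabatic step: V₂/V₁ = 7.78; T₂ = T₁·(1/7.78)^(2/5) = 228.9 K.
Isobaric step: V₃/V₂ = T₃/T₂ = 520/228.9.
V₃/V₁ = (V₂/V₁)(V₃/V₂) = 7.78 × (520/228.9) = 17.68.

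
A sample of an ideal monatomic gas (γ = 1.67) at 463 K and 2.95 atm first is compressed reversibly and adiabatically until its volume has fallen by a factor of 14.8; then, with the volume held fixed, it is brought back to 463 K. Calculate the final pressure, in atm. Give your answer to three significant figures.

Adiabatic step (PV^γ = const): P₂ = 2.95×14.8^(1.67) = 265.6 atm; T₂ = 463×14.8^(0.67) = 2816 K.
Isochoric: P₃ = P₂(T₃/T₂) = 265.6 × (463/2816) = 43.66 atm.

P₃ ≈ 43.7 atm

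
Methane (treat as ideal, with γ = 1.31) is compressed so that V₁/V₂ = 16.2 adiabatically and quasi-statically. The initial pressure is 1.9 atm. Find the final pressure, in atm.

Adiabatic: P₁V₁^γ = P₂V₂^γ ⇒ P₂ = P₁ (V₁/V₂)^γ.
P₂ = 1.9 × 16.2^(1.31) = 72.98 atm.

P₂ ≈ 73.0 atm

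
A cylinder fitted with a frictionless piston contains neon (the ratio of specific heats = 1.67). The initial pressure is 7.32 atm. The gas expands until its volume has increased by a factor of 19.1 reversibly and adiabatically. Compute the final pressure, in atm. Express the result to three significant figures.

Adiabatic: P₁V₁^γ = P₂V₂^γ ⇒ P₂ = P₁ (V₁/V₂)^γ.
P₂ = 7.32 × (1/19.1)^(1.67) = 0.05311 atm.

P₂ ≈ 0.0531 atm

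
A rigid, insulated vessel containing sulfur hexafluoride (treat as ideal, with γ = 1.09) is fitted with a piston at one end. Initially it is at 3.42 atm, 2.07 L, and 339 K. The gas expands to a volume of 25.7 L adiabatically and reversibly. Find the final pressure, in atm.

P₂ ≈ 0.220 atm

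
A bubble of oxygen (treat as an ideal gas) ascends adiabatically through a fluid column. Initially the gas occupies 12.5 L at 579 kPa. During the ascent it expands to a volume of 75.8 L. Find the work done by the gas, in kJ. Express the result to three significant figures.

W ≈ 9.29 kJ

γ = 7/5 for a diatomic ideal gas.
P₂ = P₁(V₁/V₂)^γ = 579×(12.5/75.8)^(7/5) = 46.43 kPa.
For a reversible adiabat, W_by_gas = (P₁V₁ − P₂V₂)/(γ−1).
W_by = (579000×0.0125 − 46430×0.0758) / (2/5) = 9295 J.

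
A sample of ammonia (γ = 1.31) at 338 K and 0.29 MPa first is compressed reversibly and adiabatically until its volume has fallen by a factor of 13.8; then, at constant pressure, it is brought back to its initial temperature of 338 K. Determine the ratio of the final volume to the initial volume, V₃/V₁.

V₃/V₁ ≈ 0.0321

Adiabatic step: V₂/V₁ = 0.07246; T₂ = T₁·13.8^(0.31) = 762.6 K.
Isobaric step: V₃/V₂ = T₃/T₂ = 338/762.6.
V₃/V₁ = (V₂/V₁)(V₃/V₂) = 0.07246 × (338/762.6) = 0.03212.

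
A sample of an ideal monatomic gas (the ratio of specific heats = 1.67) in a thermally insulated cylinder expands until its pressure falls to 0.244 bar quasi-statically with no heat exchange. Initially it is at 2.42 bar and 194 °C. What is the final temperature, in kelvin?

Along an adiabat T P^((1−γ)/γ) is constant, so T₂ = T₁ (P₂/P₁)^((γ−1)/γ).
T₁ = 194 °C = 467.1 K.
T₂ = 467.1 × (0.244/2.42)^(0.401) = 186.1 K.

T₂ ≈ 186 K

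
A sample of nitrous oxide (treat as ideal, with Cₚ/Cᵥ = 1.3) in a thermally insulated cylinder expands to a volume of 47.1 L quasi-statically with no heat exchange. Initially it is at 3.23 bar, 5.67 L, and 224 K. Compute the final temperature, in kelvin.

T₂ ≈ 119 K

For a reversible adiabat TV^(γ−1) is constant, so T₂ = T₁ (V₁/V₂)^(γ−1).
T₂ = 224 × (5.67/47.1)^(0.3) = 118.7 K.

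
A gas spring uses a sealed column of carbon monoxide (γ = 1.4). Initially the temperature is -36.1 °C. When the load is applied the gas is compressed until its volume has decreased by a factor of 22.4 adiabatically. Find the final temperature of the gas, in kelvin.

Adiabatic: T₁V₁^(γ−1) = T₂V₂^(γ−1) ⇒ T₂ = T₁ (V₁/V₂)^(γ−1).
T₁ = -36.1 °C = 237 K.
T₂ = 237 × 22.4^(0.4) = 822.1 K.

T₂ ≈ 822 K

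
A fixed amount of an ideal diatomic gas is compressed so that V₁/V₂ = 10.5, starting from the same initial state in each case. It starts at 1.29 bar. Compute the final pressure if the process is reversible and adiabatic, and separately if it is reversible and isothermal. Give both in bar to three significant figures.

For a diatomic ideal gas γ = 7/5.
Isothermal: P₂ = P₁(V₁/V₂) = 1.29×10.5 = 13.54 bar.
Adiabatic: P₂ = P₁(V₁/V₂)^γ = 1.29×10.5^(7/5) = 34.69 bar.

adiabatic: 34.7 bar; isothermal: 13.5 bar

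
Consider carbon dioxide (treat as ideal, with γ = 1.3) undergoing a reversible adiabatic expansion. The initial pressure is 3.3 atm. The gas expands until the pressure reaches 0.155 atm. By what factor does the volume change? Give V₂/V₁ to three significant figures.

V₂/V₁ ≈ 10.5

From PV^γ = const, V₂/V₁ = (P₁/P₂)^(1/γ).
V₂/V₁ = (3.3/0.155)^(0.769) = 10.51.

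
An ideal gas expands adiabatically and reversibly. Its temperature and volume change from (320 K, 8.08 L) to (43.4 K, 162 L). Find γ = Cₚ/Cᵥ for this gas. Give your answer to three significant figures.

TV^(γ−1) = const ⇒ γ − 1 = ln(T₂/T₁) / ln(V₁/V₂).
γ = 1 + ln(43.4/320) / ln(8.08/162) = 1.666.

γ ≈ 1.67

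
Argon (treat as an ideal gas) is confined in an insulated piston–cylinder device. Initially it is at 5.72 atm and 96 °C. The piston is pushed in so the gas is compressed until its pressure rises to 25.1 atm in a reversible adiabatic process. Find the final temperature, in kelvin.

Along an adiabat T P^((1−γ)/γ) is constant, so T₂ = T₁ (P₂/P₁)^((γ−1)/γ).
For a monatomic ideal gas γ = 5/3, so (γ−1)/γ = 2/5.
T₁ = 96 °C = 369.1 K.
T₂ = 369.1 × (25.1/5.72)^(2/5) = 667 K.

T₂ ≈ 667 K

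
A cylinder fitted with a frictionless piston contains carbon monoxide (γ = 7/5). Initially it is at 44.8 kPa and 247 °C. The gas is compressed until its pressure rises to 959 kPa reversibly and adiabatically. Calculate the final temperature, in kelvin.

Adiabatic: T₂/T₁ = (P₂/P₁)^((γ−1)/γ).
T₁ = 247 °C = 520.1 K.
T₂ = 520.1 × (959/44.8)^(2/7) = 1248 K.

T₂ ≈ 1250 K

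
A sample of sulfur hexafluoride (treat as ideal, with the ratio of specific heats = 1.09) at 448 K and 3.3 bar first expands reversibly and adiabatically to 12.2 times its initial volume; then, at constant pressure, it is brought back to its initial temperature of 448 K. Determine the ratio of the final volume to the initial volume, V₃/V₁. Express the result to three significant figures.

V₃/V₁ ≈ 15.3

Adiabatic step: V₂/V₁ = 12.2; T₂ = T₁·(1/12.2)^(0.09) = 357.7 K.
Isobaric step: V₃/V₂ = T₃/T₂ = 448/357.7.
V₃/V₁ = (V₂/V₁)(V₃/V₂) = 12.2 × (448/357.7) = 15.28.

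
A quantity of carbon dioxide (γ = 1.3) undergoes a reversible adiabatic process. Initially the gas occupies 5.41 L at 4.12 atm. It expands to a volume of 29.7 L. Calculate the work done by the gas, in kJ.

P₂ = P₁(V₁/V₂)^γ = 4.12×(5.41/29.7)^(1.3) = 0.4503 atm.
For a reversible adiabat, W_by_gas = (P₁V₁ − P₂V₂)/(γ−1).
W_by = (417500×0.00541 − 45620×0.0297) / (0.3) = 3011 J.

W ≈ 3.01 kJ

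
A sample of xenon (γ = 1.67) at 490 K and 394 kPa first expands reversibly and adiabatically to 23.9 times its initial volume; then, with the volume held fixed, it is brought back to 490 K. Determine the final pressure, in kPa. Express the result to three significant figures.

Adiabatic step (PV^γ = const): P₂ = 394×(1/23.9)^(1.67) = 1.966 kPa; T₂ = 490×(1/23.9)^(0.67) = 58.43 K.
Isochoric: P₃ = P₂(T₃/T₂) = 1.966 × (490/58.43) = 16.49 kPa.

P₃ ≈ 16.5 kPa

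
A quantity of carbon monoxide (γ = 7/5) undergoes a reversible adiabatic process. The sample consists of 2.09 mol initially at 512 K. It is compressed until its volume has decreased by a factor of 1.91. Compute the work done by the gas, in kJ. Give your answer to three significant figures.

For a reversible adiabat TV^(γ−1) is constant, so T₂ = T₁ (V₁/V₂)^(γ−1).
T₂ = 512 × 1.91^(2/5) = 663.3 K.
Q = 0, so ΔU = W_on_gas = nCᵥΔT with Cᵥ = R/(γ−1) = 20.79 J/(mol·K).
ΔU = 2.09 × 20.79 × (663.3 − 512) = 6571 J.
Work done by the gas = −ΔU = -6571 J.

W ≈ -6.57 kJ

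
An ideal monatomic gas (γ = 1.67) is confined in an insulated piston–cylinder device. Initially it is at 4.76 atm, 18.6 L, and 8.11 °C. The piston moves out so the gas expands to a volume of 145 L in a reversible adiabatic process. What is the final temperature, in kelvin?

For a reversible adiabat TV^(γ−1) is constant, so T₂ = T₁ (V₁/V₂)^(γ−1).
T₁ = 8.11 °C = 281.3 K.
T₂ = 281.3 × (18.6/145)^(0.67) = 71.05 K.

T₂ ≈ 71.1 K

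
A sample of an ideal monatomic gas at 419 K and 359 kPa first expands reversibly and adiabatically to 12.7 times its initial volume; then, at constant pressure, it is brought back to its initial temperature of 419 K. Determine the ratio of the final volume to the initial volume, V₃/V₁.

V₃/V₁ ≈ 69.1

For a monatomic ideal gas γ = 5/3.
Adiabatic step: V₂/V₁ = 12.7; T₂ = T₁·(1/12.7)^(2/3) = 76.97 K.
Isobaric step: V₃/V₂ = T₃/T₂ = 419/76.97.
V₃/V₁ = (V₂/V₁)(V₃/V₂) = 12.7 × (419/76.97) = 69.13.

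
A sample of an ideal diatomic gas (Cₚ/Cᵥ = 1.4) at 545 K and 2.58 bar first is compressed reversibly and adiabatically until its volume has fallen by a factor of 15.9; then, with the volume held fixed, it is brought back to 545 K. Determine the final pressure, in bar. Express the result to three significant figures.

P₃ ≈ 41.0 bar

Adiabatic step (PV^γ = const): P₂ = 2.58×15.9^(1.4) = 124 bar; T₂ = 545×15.9^(0.4) = 1648 K.
Isochoric: P₃ = P₂(T₃/T₂) = 124 × (545/1648) = 41.02 bar.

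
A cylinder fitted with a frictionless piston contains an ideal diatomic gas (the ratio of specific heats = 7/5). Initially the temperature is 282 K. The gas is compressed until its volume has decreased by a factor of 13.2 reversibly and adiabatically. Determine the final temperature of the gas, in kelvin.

T₂ ≈ 792 K

Adiabatic: T₁V₁^(γ−1) = T₂V₂^(γ−1) ⇒ T₂ = T₁ (V₁/V₂)^(γ−1).
T₂ = 282 × 13.2^(2/5) = 791.6 K.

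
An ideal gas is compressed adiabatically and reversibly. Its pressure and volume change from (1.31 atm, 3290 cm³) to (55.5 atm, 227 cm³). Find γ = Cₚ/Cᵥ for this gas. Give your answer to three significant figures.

PV^γ = const ⇒ γ = ln(P₂/P₁) / ln(V₁/V₂).
γ = ln(55.5/1.31) / ln(3290/227) = 1.401.

γ ≈ 1.40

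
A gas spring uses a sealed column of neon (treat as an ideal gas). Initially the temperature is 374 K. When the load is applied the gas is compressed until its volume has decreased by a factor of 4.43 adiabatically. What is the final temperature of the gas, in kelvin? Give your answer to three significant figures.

Adiabatic: T₁V₁^(γ−1) = T₂V₂^(γ−1) ⇒ T₂ = T₁ (V₁/V₂)^(γ−1).
For a monatomic ideal gas γ = 5/3, so γ−1 = 2/3.
T₂ = 374 × 4.43^(2/3) = 1009 K.

T₂ ≈ 1010 K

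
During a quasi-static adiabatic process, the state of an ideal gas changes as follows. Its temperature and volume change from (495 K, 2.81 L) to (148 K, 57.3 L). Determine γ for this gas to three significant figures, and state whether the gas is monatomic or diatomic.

TV^(γ−1) = const ⇒ γ − 1 = ln(T₂/T₁) / ln(V₁/V₂).
γ = 1 + ln(148/495) / ln(2.81/57.3) = 1.4.
γ ≈ 1.40 is close to 7/5, so the gas is diatomic.

γ ≈ 1.40; diatomic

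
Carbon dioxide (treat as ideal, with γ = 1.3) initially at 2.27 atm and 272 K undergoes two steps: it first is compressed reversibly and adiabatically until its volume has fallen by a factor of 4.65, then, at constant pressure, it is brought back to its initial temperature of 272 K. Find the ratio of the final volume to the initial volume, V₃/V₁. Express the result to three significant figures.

Adiabatic step: V₂/V₁ = 0.2151; T₂ = T₁·4.65^(0.3) = 431.3 K.
Isobaric step: V₃/V₂ = T₃/T₂ = 272/431.3.
V₃/V₁ = (V₂/V₁)(V₃/V₂) = 0.2151 × (272/431.3) = 0.1356.

V₃/V₁ ≈ 0.136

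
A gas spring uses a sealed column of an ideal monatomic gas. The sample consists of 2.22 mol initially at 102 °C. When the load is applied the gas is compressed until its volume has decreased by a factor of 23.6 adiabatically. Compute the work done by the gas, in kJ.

For a reversible adiabat TV^(γ−1) is constant, so T₂ = T₁ (V₁/V₂)^(γ−1).
γ = 5/3 for a monatomic ideal gas, so γ−1 = 2/3.
T₁ = 102 °C = 375.1 K.
T₂ = 375.1 × 23.6^(2/3) = 3087 K.
Q = 0, so ΔU = W_on_gas = nCᵥΔT with Cᵥ = R/(γ−1) = 12.47 J/(mol·K).
ΔU = 2.22 × 12.47 × (3087 − 375.1) = 75070 J.
Work done by the gas = −ΔU = -75070 J.

W ≈ -75.1 kJ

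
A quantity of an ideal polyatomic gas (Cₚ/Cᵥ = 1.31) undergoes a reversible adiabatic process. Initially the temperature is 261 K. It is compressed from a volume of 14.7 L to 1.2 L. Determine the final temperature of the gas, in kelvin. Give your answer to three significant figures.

T₂ ≈ 567 K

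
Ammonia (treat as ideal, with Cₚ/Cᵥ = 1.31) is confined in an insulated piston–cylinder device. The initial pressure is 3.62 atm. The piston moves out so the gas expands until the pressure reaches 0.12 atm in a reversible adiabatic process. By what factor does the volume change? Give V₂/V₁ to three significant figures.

V₂/V₁ ≈ 13.5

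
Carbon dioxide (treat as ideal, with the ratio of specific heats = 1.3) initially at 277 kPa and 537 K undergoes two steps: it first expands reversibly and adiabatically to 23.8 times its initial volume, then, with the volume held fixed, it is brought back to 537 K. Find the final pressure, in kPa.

Adiabatic step (PV^γ = const): P₂ = 277×(1/23.8)^(1.3) = 4.497 kPa; T₂ = 537×(1/23.8)^(0.3) = 207.5 K.
Isochoric: P₃ = P₂(T₃/T₂) = 4.497 × (537/207.5) = 11.64 kPa.

P₃ ≈ 11.6 kPa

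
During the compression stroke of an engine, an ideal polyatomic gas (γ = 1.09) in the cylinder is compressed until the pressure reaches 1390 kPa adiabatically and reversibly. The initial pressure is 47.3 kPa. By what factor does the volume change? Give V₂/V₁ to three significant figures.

V₂/V₁ ≈ 0.0450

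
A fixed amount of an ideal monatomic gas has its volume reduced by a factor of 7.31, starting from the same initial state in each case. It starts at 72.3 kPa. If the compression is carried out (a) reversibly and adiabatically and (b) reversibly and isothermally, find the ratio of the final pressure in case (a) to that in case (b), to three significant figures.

For a monatomic ideal gas γ = 5/3.
Isothermal: P_b = P₁(V₁/V₂) = 72.3×7.31.
Adiabatic: P_a = P₁(V₁/V₂)^γ = 72.3×7.31^(5/3).
P_a/P_b = (V₁/V₂)^(γ−1) = 7.31^(2/3) = 3.767.

P_adiabatic / P_isothermal ≈ 3.77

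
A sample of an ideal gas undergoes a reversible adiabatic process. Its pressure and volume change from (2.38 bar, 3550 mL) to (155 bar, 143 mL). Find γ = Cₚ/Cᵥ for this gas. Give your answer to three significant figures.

PV^γ = const ⇒ γ = ln(P₂/P₁) / ln(V₁/V₂).
γ = ln(155/2.38) / ln(3550/143) = 1.3.

γ ≈ 1.30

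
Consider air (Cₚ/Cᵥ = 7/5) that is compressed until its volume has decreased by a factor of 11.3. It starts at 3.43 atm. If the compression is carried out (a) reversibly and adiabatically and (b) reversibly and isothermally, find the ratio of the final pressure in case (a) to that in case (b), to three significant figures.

P_adiabatic / P_isothermal ≈ 2.64

Isothermal: P_b = P₁(V₁/V₂) = 3.43×11.3.
Adiabatic: P_a = P₁(V₁/V₂)^γ = 3.43×11.3^(7/5).
P_a/P_b = (V₁/V₂)^(γ−1) = 11.3^(2/5) = 2.638.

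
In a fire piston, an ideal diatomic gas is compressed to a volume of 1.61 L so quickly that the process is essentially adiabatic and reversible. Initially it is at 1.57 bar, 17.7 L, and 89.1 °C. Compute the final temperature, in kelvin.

T₂ ≈ 945 K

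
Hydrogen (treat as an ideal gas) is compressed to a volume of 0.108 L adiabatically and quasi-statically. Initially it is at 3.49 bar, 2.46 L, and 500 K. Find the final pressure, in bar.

Adiabatic: P₁V₁^γ = P₂V₂^γ ⇒ P₂ = P₁ (V₁/V₂)^γ.
γ = 7/5 for a diatomic ideal gas.
P₂ = 3.49 × (2.46/0.108)^(7/5) = 277.6 bar.

P₂ ≈ 278 bar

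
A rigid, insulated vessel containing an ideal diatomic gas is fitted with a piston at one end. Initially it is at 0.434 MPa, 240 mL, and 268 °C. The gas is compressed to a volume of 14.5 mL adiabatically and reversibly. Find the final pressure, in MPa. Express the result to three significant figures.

Since PV^γ is constant along a reversible adiabat, P₂ = P₁ (V₁/V₂)^γ.
γ = 7/5 for a diatomic ideal gas.
P₂ = 0.434 × (240/14.5)^(7/5) = 22.07 MPa.

P₂ ≈ 22.1 MPa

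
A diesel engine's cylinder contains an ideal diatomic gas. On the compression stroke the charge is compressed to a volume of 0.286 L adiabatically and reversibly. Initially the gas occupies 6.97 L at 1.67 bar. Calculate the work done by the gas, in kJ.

W ≈ -7.53 kJ

γ = 7/5 for a diatomic ideal gas.
P₂ = P₁(V₁/V₂)^γ = 1.67×(6.97/0.286)^(7/5) = 146 bar.
For a reversible adiabat, W_by_gas = (P₁V₁ − P₂V₂)/(γ−1).
W_by = (167000×0.00697 − 1.46×10^7×0.000286) / (2/5) = -7528 J.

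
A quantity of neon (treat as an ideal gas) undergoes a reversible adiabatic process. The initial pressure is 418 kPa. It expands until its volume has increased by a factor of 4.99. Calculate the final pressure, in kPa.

Adiabatic: P₁V₁^γ = P₂V₂^γ ⇒ P₂ = P₁ (V₁/V₂)^γ.
For a monatomic ideal gas γ = 5/3.
P₂ = 418 × (1/4.99)^(5/3) = 28.69 kPa.

P₂ ≈ 28.7 kPa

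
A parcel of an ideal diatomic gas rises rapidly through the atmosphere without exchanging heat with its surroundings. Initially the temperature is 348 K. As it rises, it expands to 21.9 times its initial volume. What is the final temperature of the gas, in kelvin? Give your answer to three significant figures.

Adiabatic: T₁V₁^(γ−1) = T₂V₂^(γ−1) ⇒ T₂ = T₁ (V₁/V₂)^(γ−1).
For a diatomic ideal gas γ = 7/5, so γ−1 = 2/5.
T₂ = 348 × (1/21.9)^(2/5) = 101.3 K.

T₂ ≈ 101 K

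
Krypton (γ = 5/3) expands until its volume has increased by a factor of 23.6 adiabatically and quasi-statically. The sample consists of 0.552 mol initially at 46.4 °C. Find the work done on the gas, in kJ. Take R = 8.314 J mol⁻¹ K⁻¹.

Adiabatic: T₁V₁^(γ−1) = T₂V₂^(γ−1) ⇒ T₂ = T₁ (V₁/V₂)^(γ−1).
T₁ = 46.4 °C = 319.5 K.
T₂ = 319.5 × (1/23.6)^(2/3) = 38.84 K.
Q = 0, so ΔU = W_on_gas = nCᵥΔT with Cᵥ = R/(γ−1) = 12.47 J/(mol·K).
ΔU = 0.552 × 12.47 × (38.84 − 319.5) = -1932 J.

W ≈ -1.93 kJ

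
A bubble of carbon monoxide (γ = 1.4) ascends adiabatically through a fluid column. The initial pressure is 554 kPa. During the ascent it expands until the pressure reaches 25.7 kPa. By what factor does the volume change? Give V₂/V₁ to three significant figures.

V₂/V₁ ≈ 8.97

From PV^γ = const, V₂/V₁ = (P₁/P₂)^(1/γ).
V₂/V₁ = (554/25.7)^(0.714) = 8.965.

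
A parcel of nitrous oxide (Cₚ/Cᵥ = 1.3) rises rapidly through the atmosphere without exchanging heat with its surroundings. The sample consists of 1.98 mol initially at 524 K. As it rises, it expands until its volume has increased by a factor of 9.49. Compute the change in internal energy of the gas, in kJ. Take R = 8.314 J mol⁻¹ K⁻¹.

Adiabatic: T₁V₁^(γ−1) = T₂V₂^(γ−1) ⇒ T₂ = T₁ (V₁/V₂)^(γ−1).
T₂ = 524 × (1/9.49)^(0.3) = 266.8 K.
Q = 0, so ΔU = W_on_gas = nCᵥΔT with Cᵥ = R/(γ−1) = 27.71 J/(mol·K).
ΔU = 1.98 × 27.71 × (266.8 − 524) = -14110 J.

ΔU ≈ -14.1 kJ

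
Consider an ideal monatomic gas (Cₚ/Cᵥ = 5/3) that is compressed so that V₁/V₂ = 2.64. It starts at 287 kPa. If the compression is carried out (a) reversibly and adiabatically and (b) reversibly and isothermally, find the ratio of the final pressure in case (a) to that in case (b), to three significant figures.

P_adiabatic / P_isothermal ≈ 1.91

Isothermal: P_b = P₁(V₁/V₂) = 287×2.64.
Adiabatic: P_a = P₁(V₁/V₂)^γ = 287×2.64^(5/3).
P_a/P_b = (V₁/V₂)^(γ−1) = 2.64^(2/3) = 1.91.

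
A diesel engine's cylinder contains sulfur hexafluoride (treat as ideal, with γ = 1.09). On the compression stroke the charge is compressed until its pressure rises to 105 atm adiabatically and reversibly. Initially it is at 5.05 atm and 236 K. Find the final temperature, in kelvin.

T₂ ≈ 303 K

Adiabatic: T₂/T₁ = (P₂/P₁)^((γ−1)/γ).
T₂ = 236 × (105/5.05)^(0.0826) = 303.2 K.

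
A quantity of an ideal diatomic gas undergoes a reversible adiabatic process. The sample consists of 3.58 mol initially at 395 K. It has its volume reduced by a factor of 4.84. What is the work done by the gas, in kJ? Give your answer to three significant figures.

W ≈ -25.8 kJ

For a reversible adiabat TV^(γ−1) is constant, so T₂ = T₁ (V₁/V₂)^(γ−1).
γ = 7/5 for a diatomic ideal gas, so γ−1 = 2/5.
T₂ = 395 × 4.84^(2/5) = 742.2 K.
Q = 0, so ΔU = W_on_gas = nCᵥΔT with Cᵥ = R/(γ−1) = 20.79 J/(mol·K).
ΔU = 3.58 × 20.79 × (742.2 − 395) = 25840 J.
Work done by the gas = −ΔU = -25840 J.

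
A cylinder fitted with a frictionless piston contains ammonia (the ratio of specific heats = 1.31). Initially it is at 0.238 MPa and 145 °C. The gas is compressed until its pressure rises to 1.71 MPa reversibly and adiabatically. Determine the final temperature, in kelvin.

Adiabatic: T₂/T₁ = (P₂/P₁)^((γ−1)/γ).
T₁ = 145 °C = 418.1 K.
T₂ = 418.1 × (1.71/0.238)^(0.237) = 666.8 K.

T₂ ≈ 667 K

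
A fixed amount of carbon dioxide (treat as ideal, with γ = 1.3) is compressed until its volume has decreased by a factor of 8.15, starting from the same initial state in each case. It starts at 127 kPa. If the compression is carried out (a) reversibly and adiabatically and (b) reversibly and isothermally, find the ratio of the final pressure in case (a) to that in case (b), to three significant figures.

Isothermal: P_b = P₁(V₁/V₂) = 127×8.15.
Adiabatic: P_a = P₁(V₁/V₂)^γ = 127×8.15^(1.3).
P_a/P_b = (V₁/V₂)^(γ−1) = 8.15^(0.3) = 1.876.

P_adiabatic / P_isothermal ≈ 1.88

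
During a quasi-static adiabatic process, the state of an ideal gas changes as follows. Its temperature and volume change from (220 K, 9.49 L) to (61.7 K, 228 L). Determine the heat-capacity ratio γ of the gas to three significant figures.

γ ≈ 1.40

TV^(γ−1) = const ⇒ γ − 1 = ln(T₂/T₁) / ln(V₁/V₂).
γ = 1 + ln(61.7/220) / ln(9.49/228) = 1.4.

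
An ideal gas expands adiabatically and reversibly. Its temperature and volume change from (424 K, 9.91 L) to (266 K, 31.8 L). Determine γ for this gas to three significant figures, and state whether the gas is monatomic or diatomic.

TV^(γ−1) = const ⇒ γ − 1 = ln(T₂/T₁) / ln(V₁/V₂).
γ = 1 + ln(266/424) / ln(9.91/31.8) = 1.4.
γ ≈ 1.40 is close to 7/5, so the gas is diatomic.

γ ≈ 1.40; diatomic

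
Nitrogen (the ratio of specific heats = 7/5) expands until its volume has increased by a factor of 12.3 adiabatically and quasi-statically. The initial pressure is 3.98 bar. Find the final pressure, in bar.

P₂ ≈ 0.119 bar

Since PV^γ is constant along a reversible adiabat, P₂ = P₁ (V₁/V₂)^γ.
P₂ = 3.98 × (1/12.3)^(7/5) = 0.1186 bar.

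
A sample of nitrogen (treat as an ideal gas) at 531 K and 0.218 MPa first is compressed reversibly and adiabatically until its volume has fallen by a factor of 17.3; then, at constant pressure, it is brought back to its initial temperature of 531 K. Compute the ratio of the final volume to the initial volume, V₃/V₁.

V₃/V₁ ≈ 0.0185

For a diatomic ideal gas γ = 7/5.
Adiabatic step: V₂/V₁ = 0.0578; T₂ = T₁·17.3^(2/5) = 1661 K.
Isobaric step: V₃/V₂ = T₃/T₂ = 531/1661.
V₃/V₁ = (V₂/V₁)(V₃/V₂) = 0.0578 × (531/1661) = 0.01848.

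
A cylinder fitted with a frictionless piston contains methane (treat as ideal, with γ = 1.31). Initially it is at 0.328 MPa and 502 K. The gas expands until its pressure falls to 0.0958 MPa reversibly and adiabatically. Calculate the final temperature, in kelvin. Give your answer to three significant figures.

T₂ ≈ 375 K

Along an adiabat T P^((1−γ)/γ) is constant, so T₂ = T₁ (P₂/P₁)^((γ−1)/γ).
T₂ = 502 × (0.0958/0.328)^(0.237) = 375.2 K.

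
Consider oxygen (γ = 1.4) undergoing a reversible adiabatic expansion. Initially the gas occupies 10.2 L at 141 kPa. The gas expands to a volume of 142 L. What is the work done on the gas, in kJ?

P₂ = P₁(V₁/V₂)^γ = 141×(10.2/142)^(1.4) = 3.532 kPa.
For a reversible adiabat, W_by_gas = (P₁V₁ − P₂V₂)/(γ−1).
W_by = (141000×0.0102 − 3532×0.142) / (0.4) = 2342 J.
W_on_gas = −W_by = -2342 J.

W ≈ -2.34 kJ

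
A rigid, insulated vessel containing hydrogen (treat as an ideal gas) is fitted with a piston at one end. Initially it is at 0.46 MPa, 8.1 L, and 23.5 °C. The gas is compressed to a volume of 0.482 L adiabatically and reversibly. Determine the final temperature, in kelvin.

T₂ ≈ 917 K

Adiabatic: T₁V₁^(γ−1) = T₂V₂^(γ−1) ⇒ T₂ = T₁ (V₁/V₂)^(γ−1).
γ = 7/5 for a diatomic ideal gas.
T₁ = 23.5 °C = 296.6 K.
T₂ = 296.6 × (8.1/0.482)^(2/5) = 917.1 K.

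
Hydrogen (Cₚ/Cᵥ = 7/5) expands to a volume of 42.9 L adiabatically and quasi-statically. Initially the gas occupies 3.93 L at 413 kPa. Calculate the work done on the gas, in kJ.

W ≈ -2.50 kJ

P₂ = P₁(V₁/V₂)^γ = 413×(3.93/42.9)^(7/5) = 14.54 kPa.
For a reversible adiabat, W_by_gas = (P₁V₁ − P₂V₂)/(γ−1).
W_by = (413000×0.00393 − 14540×0.0429) / (2/5) = 2498 J.
W_on_gas = −W_by = -2498 J.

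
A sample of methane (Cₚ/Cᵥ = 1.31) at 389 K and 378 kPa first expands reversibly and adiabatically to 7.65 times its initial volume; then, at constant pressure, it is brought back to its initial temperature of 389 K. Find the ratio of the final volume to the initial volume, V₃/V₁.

V₃/V₁ ≈ 14.4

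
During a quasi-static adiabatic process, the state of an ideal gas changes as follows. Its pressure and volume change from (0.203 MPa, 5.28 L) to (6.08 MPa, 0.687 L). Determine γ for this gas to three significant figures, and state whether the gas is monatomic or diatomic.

PV^γ = const ⇒ γ = ln(P₂/P₁) / ln(V₁/V₂).
γ = ln(6.08/0.203) / ln(5.28/0.687) = 1.667.
γ ≈ 1.67 is close to 5/3, so the gas is monatomic.

γ ≈ 1.67; monatomic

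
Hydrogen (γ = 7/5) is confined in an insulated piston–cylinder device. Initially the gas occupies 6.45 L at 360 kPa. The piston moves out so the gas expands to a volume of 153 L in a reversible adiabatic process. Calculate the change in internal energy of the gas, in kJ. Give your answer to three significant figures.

ΔU ≈ -4.17 kJ

P₂ = P₁(V₁/V₂)^γ = 360×(6.45/153)^(7/5) = 4.277 kPa.
For a reversible adiabat, W_by_gas = (P₁V₁ − P₂V₂)/(γ−1).
W_by = (360000×0.00645 − 4277×0.153) / (2/5) = 4169 J.
Q = 0 ⇒ ΔU = −W_by = -4169 J.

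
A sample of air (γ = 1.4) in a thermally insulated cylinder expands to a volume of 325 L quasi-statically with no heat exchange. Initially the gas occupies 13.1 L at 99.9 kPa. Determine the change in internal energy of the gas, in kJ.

ΔU ≈ -2.37 kJ

P₂ = P₁(V₁/V₂)^γ = 99.9×(13.1/325)^(1.4) = 1.115 kPa.
For a reversible adiabat, W_by_gas = (P₁V₁ − P₂V₂)/(γ−1).
W_by = (99900×0.0131 − 1115×0.325) / (0.4) = 2366 J.
Q = 0 ⇒ ΔU = −W_by = -2366 J.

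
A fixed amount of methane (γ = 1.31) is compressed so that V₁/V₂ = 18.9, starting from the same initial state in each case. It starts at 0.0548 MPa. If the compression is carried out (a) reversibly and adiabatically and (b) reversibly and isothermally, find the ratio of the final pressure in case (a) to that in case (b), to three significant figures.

P_adiabatic / P_isothermal ≈ 2.49

Isothermal: P_b = P₁(V₁/V₂) = 0.0548×18.9.
Adiabatic: P_a = P₁(V₁/V₂)^γ = 0.0548×18.9^(1.31).
P_a/P_b = (V₁/V₂)^(γ−1) = 18.9^(0.31) = 2.487.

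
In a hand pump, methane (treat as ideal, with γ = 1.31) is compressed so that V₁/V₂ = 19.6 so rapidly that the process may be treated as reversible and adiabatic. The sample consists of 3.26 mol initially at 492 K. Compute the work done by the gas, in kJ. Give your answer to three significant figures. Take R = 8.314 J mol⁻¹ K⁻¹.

For a reversible adiabat TV^(γ−1) is constant, so T₂ = T₁ (V₁/V₂)^(γ−1).
T₂ = 492 × 19.6^(0.31) = 1238 K.
Q = 0, so ΔU = W_on_gas = nCᵥΔT with Cᵥ = R/(γ−1) = 26.82 J/(mol·K).
ΔU = 3.26 × 26.82 × (1238 − 492) = 65180 J.
Work done by the gas = −ΔU = -65180 J.

W ≈ -65.2 kJ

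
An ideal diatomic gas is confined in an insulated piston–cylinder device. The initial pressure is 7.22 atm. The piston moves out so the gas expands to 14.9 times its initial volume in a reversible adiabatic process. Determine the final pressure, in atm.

P₂ ≈ 0.164 atm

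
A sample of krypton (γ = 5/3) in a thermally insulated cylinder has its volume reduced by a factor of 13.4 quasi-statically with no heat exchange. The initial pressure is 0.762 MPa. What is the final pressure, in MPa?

Since PV^γ is constant along a reversible adiabat, P₂ = P₁ (V₁/V₂)^γ.
P₂ = 0.762 × 13.4^(5/3) = 57.61 MPa.

P₂ ≈ 57.6 MPa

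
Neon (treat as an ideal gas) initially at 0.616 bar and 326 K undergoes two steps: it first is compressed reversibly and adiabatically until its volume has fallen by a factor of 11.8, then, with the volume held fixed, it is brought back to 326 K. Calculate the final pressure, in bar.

For a monatomic ideal gas γ = 5/3.
Adiabatic step (PV^γ = const): P₂ = 0.616×11.8^(5/3) = 37.67 bar; T₂ = 326×11.8^(2/3) = 1690 K.
Isochoric: P₃ = P₂(T₃/T₂) = 37.67 × (326/1690) = 7.269 bar.

P₃ ≈ 7.27 bar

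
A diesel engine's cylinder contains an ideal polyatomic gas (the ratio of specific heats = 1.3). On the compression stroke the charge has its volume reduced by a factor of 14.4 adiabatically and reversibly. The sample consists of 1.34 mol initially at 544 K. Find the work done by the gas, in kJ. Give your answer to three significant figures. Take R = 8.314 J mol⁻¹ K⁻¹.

W ≈ -24.8 kJ

Adiabatic: T₁V₁^(γ−1) = T₂V₂^(γ−1) ⇒ T₂ = T₁ (V₁/V₂)^(γ−1).
T₂ = 544 × 14.4^(0.3) = 1211 K.
Q = 0, so ΔU = W_on_gas = nCᵥΔT with Cᵥ = R/(γ−1) = 27.71 J/(mol·K).
ΔU = 1.34 × 27.71 × (1211 − 544) = 24770 J.
Work done by the gas = −ΔU = -24770 J.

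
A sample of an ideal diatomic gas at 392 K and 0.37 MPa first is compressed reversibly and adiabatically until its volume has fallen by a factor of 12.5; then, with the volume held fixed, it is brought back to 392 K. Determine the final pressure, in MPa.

For a diatomic ideal gas γ = 7/5.
Adiabatic step (PV^γ = const): P₂ = 0.37×12.5^(7/5) = 12.7 MPa; T₂ = 392×12.5^(2/5) = 1077 K.
Isochoric: P₃ = P₂(T₃/T₂) = 12.7 × (392/1077) = 4.625 MPa.

P₃ ≈ 4.63 MPa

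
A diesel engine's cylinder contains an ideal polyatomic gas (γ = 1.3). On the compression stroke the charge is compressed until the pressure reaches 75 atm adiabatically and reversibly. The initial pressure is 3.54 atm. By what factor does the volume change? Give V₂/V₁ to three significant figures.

From PV^γ = const, V₂/V₁ = (P₁/P₂)^(1/γ).
V₂/V₁ = (3.54/75)^(0.769) = 0.09549.

V₂/V₁ ≈ 0.0955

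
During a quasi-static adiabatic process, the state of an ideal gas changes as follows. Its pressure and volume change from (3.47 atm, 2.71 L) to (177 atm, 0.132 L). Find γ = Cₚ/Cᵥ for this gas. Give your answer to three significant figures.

γ ≈ 1.30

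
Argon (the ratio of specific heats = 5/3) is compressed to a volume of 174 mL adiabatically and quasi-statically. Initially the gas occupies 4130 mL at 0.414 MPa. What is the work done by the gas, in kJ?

W ≈ -18.6 kJ

P₂ = P₁(V₁/V₂)^γ = 0.414×(4130/174)^(5/3) = 81.16 MPa.
For a reversible adiabat, W_by_gas = (P₁V₁ − P₂V₂)/(γ−1).
W_by = (414000×0.00413 − 8.116×10^7×0.000174) / (2/3) = -18620 J.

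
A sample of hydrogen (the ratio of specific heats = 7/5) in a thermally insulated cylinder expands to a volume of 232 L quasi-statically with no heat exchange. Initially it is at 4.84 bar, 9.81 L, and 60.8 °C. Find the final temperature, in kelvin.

T₂ ≈ 94.2 K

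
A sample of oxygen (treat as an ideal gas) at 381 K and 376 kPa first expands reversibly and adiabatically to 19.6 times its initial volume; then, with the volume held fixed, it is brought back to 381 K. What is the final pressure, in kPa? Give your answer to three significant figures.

For a diatomic ideal gas γ = 7/5.
Adiabatic step (PV^γ = const): P₂ = 376×(1/19.6)^(7/5) = 5.835 kPa; T₂ = 381×(1/19.6)^(2/5) = 115.9 K.
Isochoric: P₃ = P₂(T₃/T₂) = 5.835 × (381/115.9) = 19.18 kPa.

P₃ ≈ 19.2 kPa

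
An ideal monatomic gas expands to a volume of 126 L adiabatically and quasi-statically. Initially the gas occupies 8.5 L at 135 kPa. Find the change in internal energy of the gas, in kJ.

γ = 5/3 for a monatomic ideal gas.
P₂ = P₁(V₁/V₂)^γ = 135×(8.5/126)^(5/3) = 1.509 kPa.
For a reversible adiabat, W_by_gas = (P₁V₁ − P₂V₂)/(γ−1).
W_by = (135000×0.0085 − 1509×0.126) / (2/3) = 1436 J.
Q = 0 ⇒ ΔU = −W_by = -1436 J.

ΔU ≈ -1.44 kJ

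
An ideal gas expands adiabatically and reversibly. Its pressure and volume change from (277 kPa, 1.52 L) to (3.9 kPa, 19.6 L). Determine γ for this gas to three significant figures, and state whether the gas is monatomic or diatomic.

γ ≈ 1.67; monatomic

PV^γ = const ⇒ γ = ln(P₂/P₁) / ln(V₁/V₂).
γ = ln(3.9/277) / ln(1.52/19.6) = 1.667.
γ ≈ 1.67 is close to 5/3, so the gas is monatomic.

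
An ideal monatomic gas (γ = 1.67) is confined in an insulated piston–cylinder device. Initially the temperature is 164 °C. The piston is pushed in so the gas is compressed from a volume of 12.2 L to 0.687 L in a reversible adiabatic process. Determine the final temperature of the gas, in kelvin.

For a reversible adiabat TV^(γ−1) is constant, so T₂ = T₁ (V₁/V₂)^(γ−1).
T₁ = 164 °C = 437.1 K.
T₂ = 437.1 × (12.2/0.687)^(0.67) = 3004 K.

T₂ ≈ 3000 K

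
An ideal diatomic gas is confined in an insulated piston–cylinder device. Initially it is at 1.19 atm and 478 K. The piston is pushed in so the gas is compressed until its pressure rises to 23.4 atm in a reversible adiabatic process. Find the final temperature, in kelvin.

T₂ ≈ 1120 K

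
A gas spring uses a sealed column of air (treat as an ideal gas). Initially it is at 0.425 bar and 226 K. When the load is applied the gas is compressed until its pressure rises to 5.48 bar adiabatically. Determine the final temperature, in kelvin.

T₂ ≈ 469 K

Adiabatic: T₂/T₁ = (P₂/P₁)^((γ−1)/γ).
For a diatomic ideal gas γ = 7/5, so (γ−1)/γ = 2/7.
T₂ = 226 × (5.48/0.425)^(2/7) = 469.2 K.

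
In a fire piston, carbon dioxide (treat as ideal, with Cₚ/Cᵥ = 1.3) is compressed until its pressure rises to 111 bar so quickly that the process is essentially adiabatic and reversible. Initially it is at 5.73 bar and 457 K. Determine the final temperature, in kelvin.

T₂ ≈ 906 K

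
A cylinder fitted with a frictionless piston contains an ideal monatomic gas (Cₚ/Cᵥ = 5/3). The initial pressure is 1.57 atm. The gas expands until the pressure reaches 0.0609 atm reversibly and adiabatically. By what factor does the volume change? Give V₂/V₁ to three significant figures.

V₂/V₁ ≈ 7.03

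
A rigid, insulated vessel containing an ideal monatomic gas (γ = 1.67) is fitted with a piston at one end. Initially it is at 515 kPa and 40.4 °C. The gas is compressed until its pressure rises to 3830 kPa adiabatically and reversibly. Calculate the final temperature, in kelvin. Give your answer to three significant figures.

T₂ ≈ 701 K

Along an adiabat T P^((1−γ)/γ) is constant, so T₂ = T₁ (P₂/P₁)^((γ−1)/γ).
T₁ = 40.4 °C = 313.5 K.
T₂ = 313.5 × (3830/515)^(0.401) = 701.3 K.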